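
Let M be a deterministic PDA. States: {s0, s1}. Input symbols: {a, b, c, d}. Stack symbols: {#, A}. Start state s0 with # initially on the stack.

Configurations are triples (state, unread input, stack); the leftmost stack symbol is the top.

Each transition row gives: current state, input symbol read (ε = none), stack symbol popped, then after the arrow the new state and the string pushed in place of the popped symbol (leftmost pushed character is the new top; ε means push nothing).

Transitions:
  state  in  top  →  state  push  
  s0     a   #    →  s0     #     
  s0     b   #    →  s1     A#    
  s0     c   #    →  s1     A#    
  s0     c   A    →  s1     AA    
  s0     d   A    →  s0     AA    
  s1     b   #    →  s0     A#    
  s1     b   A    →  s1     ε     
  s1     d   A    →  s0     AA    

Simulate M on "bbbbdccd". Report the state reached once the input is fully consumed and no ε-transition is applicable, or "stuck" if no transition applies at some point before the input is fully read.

stuck

(s0, bbbbdccd, #)
  read b, top #: go to s1, push A# → (s1, bbbdccd, A#)
  read b, top A: go to s1, push ε → (s1, bbdccd, #)
  read b, top #: go to s0, push A# → (s0, bdccd, A#)
No transition for (s0, b, top A); M blocks with input bdccd remaining.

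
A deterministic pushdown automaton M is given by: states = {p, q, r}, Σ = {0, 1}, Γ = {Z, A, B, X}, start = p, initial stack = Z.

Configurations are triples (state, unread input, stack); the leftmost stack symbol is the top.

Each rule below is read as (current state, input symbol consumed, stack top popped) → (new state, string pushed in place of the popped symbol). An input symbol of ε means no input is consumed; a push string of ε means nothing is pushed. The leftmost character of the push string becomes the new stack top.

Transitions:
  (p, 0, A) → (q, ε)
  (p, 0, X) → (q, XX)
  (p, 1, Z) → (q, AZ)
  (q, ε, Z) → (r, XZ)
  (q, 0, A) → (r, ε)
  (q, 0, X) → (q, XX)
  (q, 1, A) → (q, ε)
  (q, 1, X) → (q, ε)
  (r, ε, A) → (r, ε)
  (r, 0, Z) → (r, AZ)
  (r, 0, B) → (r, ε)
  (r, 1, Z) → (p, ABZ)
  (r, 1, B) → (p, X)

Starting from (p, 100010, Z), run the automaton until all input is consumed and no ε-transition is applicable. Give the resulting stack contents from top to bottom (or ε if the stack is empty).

BZ

(p, 100010, Z) ⊢ (q, 00010, AZ) ⊢ (r, 0010, Z) ⊢ (r, 010, AZ) ⊢ (r, 010, Z) ⊢ (r, 10, AZ) ⊢ (r, 10, Z) ⊢ (p, 0, ABZ) ⊢ (q, ε, BZ)
All input consumed in state q with stack BZ.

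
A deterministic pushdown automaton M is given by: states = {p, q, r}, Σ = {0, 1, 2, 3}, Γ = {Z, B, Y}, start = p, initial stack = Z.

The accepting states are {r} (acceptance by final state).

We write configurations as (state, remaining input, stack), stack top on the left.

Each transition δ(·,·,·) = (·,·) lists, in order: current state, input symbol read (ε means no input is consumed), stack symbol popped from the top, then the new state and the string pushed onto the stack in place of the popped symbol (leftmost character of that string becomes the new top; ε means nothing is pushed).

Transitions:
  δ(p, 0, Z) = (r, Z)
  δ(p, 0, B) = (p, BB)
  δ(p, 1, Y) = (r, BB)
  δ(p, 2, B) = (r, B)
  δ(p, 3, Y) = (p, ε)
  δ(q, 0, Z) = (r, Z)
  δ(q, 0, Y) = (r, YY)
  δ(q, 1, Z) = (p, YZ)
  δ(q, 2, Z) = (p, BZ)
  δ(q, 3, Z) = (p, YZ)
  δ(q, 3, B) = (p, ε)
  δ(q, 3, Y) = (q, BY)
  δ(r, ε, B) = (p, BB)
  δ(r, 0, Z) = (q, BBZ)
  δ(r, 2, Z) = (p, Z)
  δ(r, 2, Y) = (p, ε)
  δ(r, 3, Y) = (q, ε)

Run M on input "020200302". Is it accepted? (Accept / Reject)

(p, 020200302, Z) ⊢ (r, 20200302, Z) ⊢ (p, 0200302, Z) ⊢ (r, 200302, Z) ⊢ (p, 00302, Z) ⊢ (r, 0302, Z) ⊢ (q, 302, BBZ) ⊢ (p, 02, BZ) ⊢ (p, 2, BBZ) ⊢ (r, ε, BBZ)
All input consumed; state r ∈ F.

Accept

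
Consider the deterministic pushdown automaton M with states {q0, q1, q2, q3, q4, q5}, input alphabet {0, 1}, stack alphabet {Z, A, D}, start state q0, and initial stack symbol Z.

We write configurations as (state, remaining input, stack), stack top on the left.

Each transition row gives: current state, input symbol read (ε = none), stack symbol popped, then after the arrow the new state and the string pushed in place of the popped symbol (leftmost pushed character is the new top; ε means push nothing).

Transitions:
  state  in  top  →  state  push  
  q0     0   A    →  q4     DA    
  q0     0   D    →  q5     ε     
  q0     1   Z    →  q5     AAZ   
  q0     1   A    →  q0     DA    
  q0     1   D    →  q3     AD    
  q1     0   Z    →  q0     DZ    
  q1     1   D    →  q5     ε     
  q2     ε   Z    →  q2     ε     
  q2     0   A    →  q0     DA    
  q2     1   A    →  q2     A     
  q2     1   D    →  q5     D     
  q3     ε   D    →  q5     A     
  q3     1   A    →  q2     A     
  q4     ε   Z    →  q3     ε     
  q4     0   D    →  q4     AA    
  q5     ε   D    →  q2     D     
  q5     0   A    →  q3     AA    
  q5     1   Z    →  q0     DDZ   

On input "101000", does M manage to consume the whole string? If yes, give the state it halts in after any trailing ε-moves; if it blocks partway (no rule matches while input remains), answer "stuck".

q3

(q0, 101000, Z)
  read 1, top Z: go to q5, push AAZ → (q5, 01000, AAZ)
  read 0, top A: go to q3, push AA → (q3, 1000, AAAZ)
  read 1, top A: go to q2, push A → (q2, 000, AAAZ)
  read 0, top A: go to q0, push DA → (q0, 00, DAAAZ)
  read 0, top D: go to q5, push ε → (q5, 0, AAAZ)
  read 0, top A: go to q3, push AA → (q3, ε, AAAAZ)
All input consumed; M is in state q3.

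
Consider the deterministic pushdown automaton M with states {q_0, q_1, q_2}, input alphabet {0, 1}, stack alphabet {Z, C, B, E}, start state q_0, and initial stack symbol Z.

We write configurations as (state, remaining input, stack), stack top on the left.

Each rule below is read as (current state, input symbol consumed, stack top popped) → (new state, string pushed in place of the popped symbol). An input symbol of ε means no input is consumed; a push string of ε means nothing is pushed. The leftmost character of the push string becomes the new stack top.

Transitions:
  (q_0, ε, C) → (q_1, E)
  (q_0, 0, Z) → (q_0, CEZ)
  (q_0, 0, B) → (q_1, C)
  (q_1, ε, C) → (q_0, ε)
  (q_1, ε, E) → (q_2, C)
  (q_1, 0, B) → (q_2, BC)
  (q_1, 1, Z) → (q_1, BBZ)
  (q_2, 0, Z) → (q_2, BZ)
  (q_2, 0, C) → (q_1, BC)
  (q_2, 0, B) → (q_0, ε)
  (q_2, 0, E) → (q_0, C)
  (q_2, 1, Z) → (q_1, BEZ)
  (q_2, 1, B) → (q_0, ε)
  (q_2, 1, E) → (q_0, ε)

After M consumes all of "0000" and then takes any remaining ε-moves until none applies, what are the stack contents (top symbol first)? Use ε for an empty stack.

(q_0, 0000, Z)
  read 0, top Z: go to q_0, push CEZ → (q_0, 000, CEZ)
  ε-move, top C: go to q_1, push E → (q_1, 000, EEZ)
  ε-move, top E: go to q_2, push C → (q_2, 000, CEZ)
  read 0, top C: go to q_1, push BC → (q_1, 00, BCEZ)
  read 0, top B: go to q_2, push BC → (q_2, 0, BCCEZ)
  read 0, top B: go to q_0, push ε → (q_0, ε, CCEZ)
  ε-move, top C: go to q_1, push E → (q_1, ε, ECEZ)
  ε-move, top E: go to q_2, push C → (q_2, ε, CCEZ)
All input consumed in state q_2 with stack CCEZ.

CCEZ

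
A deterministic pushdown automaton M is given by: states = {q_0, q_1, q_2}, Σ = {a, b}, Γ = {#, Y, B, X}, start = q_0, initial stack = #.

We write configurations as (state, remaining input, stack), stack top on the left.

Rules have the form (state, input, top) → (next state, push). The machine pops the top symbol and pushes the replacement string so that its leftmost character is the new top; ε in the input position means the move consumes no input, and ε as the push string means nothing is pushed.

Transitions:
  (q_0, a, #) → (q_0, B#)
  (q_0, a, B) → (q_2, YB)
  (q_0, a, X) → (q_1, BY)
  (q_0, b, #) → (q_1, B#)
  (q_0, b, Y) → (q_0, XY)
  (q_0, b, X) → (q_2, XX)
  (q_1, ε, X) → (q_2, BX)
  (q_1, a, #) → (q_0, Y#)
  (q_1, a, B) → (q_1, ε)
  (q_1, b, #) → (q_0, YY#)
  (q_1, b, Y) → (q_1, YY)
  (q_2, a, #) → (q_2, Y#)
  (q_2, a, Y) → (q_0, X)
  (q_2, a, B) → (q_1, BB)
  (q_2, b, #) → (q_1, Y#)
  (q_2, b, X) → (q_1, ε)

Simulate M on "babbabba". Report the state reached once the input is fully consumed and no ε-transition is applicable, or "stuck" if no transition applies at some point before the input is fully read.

(q_0, babbabba, #) ⊢ (q_1, abbabba, B#) ⊢ (q_1, bbabba, #) ⊢ (q_0, babba, YY#) ⊢ (q_0, abba, XYY#) ⊢ (q_1, bba, BYYY#)
No transition for (q_1, b, top B); M blocks with input bba remaining.

stuck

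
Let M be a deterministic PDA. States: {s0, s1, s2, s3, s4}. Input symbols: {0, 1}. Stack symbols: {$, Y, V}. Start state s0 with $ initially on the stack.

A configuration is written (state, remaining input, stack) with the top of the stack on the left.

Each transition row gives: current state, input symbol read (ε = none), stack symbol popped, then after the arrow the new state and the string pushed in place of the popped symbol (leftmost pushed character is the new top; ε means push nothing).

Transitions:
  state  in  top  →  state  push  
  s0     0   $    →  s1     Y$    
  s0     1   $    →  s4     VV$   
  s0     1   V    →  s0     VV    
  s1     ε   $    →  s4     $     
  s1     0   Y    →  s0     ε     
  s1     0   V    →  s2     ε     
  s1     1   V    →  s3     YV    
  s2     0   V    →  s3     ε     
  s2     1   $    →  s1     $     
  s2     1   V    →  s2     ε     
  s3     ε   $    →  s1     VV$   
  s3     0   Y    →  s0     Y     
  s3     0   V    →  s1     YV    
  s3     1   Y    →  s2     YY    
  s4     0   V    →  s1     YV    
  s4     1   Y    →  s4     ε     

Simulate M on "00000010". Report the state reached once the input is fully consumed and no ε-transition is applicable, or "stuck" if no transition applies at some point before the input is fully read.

s1

(s0, 00000010, $) ⊢ (s1, 0000010, Y$) ⊢ (s0, 000010, $) ⊢ (s1, 00010, Y$) ⊢ (s0, 0010, $) ⊢ (s1, 010, Y$) ⊢ (s0, 10, $) ⊢ (s4, 0, VV$) ⊢ (s1, ε, YVV$)
All input consumed; M is in state s1.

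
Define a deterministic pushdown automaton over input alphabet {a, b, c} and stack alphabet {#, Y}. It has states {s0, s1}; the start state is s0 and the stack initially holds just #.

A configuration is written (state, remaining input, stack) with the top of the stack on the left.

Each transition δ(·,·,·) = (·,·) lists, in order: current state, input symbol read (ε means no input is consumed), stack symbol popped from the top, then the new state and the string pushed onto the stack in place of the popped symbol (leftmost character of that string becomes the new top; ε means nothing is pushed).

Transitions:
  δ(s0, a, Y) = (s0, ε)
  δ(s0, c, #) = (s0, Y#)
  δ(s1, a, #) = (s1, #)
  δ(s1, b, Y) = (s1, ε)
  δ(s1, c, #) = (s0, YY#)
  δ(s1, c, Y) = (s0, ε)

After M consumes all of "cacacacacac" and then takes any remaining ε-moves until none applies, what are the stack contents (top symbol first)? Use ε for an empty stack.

(s0, cacacacacac, #)
  read c, top #: go to s0, push Y# → (s0, acacacacac, Y#)
  read a, top Y: go to s0, push ε → (s0, cacacacac, #)
  read c, top #: go to s0, push Y# → (s0, acacacac, Y#)
  read a, top Y: go to s0, push ε → (s0, cacacac, #)
  read c, top #: go to s0, push Y# → (s0, acacac, Y#)
  read a, top Y: go to s0, push ε → (s0, cacac, #)
  read c, top #: go to s0, push Y# → (s0, acac, Y#)
  read a, top Y: go to s0, push ε → (s0, cac, #)
  read c, top #: go to s0, push Y# → (s0, ac, Y#)
  read a, top Y: go to s0, push ε → (s0, c, #)
  read c, top #: go to s0, push Y# → (s0, ε, Y#)
All input consumed in state s0 with stack Y#.

Y#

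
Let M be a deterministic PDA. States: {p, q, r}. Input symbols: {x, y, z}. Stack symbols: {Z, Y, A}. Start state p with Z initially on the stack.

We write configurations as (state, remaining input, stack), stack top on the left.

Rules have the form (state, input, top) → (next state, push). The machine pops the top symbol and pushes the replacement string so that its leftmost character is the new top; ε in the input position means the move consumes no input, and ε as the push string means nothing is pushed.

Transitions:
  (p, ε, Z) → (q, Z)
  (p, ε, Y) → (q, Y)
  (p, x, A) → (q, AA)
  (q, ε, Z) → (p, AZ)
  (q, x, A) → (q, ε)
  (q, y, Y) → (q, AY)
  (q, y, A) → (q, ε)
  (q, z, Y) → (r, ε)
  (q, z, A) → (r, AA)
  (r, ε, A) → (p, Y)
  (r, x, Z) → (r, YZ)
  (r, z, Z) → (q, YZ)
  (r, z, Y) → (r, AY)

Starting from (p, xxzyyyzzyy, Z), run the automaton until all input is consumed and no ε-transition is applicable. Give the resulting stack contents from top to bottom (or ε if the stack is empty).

(p, xxzyyyzzyy, Z)
  ε-move, top Z: go to q, push Z → (q, xxzyyyzzyy, Z)
  ε-move, top Z: go to p, push AZ → (p, xxzyyyzzyy, AZ)
  read x, top A: go to q, push AA → (q, xzyyyzzyy, AAZ)
  read x, top A: go to q, push ε → (q, zyyyzzyy, AZ)
  read z, top A: go to r, push AA → (r, yyyzzyy, AAZ)
  ε-move, top A: go to p, push Y → (p, yyyzzyy, YAZ)
  ε-move, top Y: go to q, push Y → (q, yyyzzyy, YAZ)
  read y, top Y: go to q, push AY → (q, yyzzyy, AYAZ)
  read y, top A: go to q, push ε → (q, yzzyy, YAZ)
  read y, top Y: go to q, push AY → (q, zzyy, AYAZ)
  read z, top A: go to r, push AA → (r, zyy, AAYAZ)
  ε-move, top A: go to p, push Y → (p, zyy, YAYAZ)
  ε-move, top Y: go to q, push Y → (q, zyy, YAYAZ)
  read z, top Y: go to r, push ε → (r, yy, AYAZ)
  ε-move, top A: go to p, push Y → (p, yy, YYAZ)
  ε-move, top Y: go to q, push Y → (q, yy, YYAZ)
  read y, top Y: go to q, push AY → (q, y, AYYAZ)
  read y, top A: go to q, push ε → (q, ε, YYAZ)
All input consumed in state q with stack YYAZ.

YYAZ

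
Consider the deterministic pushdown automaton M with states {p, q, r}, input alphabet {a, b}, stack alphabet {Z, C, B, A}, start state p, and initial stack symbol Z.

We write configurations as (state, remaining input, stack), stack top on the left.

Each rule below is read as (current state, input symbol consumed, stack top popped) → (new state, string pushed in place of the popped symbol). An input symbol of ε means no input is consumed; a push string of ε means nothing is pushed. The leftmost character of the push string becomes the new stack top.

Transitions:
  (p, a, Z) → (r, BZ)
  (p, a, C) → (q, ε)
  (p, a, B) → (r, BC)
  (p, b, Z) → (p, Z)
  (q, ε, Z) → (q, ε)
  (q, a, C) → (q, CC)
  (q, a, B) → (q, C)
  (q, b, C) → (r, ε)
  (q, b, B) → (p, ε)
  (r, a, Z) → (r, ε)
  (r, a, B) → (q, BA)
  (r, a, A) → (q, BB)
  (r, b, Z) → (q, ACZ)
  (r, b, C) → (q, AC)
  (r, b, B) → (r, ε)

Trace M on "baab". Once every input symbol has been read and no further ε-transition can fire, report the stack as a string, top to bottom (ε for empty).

(p, baab, Z)
  read b, top Z: go to p, push Z → (p, aab, Z)
  read a, top Z: go to r, push BZ → (r, ab, BZ)
  read a, top B: go to q, push BA → (q, b, BAZ)
  read b, top B: go to p, push ε → (p, ε, AZ)
All input consumed in state p with stack AZ.

AZ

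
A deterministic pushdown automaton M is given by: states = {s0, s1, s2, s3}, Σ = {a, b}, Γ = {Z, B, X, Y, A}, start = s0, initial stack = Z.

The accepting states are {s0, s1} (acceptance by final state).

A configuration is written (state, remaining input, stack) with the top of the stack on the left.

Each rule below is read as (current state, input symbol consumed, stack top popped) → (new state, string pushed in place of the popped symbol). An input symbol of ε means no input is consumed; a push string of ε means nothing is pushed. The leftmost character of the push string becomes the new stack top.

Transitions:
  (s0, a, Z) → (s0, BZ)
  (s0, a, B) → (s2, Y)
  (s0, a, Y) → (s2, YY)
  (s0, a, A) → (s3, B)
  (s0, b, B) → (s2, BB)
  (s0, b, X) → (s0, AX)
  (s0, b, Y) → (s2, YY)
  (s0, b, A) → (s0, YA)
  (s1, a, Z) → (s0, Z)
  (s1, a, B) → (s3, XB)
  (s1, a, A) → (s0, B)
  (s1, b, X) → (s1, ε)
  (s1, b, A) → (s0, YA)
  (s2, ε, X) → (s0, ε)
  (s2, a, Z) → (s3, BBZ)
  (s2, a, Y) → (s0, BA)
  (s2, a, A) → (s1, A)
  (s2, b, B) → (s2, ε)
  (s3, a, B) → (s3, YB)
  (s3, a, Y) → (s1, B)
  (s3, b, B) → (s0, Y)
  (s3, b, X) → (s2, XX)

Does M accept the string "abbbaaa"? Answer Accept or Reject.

(s0, abbbaaa, Z)
  read a, top Z: go to s0, push BZ → (s0, bbbaaa, BZ)
  read b, top B: go to s2, push BB → (s2, bbaaa, BBZ)
  read b, top B: go to s2, push ε → (s2, baaa, BZ)
  read b, top B: go to s2, push ε → (s2, aaa, Z)
  read a, top Z: go to s3, push BBZ → (s3, aa, BBZ)
  read a, top B: go to s3, push YB → (s3, a, YBBZ)
  read a, top Y: go to s1, push B → (s1, ε, BBBZ)
All input consumed; state s1 ∈ F.

Accept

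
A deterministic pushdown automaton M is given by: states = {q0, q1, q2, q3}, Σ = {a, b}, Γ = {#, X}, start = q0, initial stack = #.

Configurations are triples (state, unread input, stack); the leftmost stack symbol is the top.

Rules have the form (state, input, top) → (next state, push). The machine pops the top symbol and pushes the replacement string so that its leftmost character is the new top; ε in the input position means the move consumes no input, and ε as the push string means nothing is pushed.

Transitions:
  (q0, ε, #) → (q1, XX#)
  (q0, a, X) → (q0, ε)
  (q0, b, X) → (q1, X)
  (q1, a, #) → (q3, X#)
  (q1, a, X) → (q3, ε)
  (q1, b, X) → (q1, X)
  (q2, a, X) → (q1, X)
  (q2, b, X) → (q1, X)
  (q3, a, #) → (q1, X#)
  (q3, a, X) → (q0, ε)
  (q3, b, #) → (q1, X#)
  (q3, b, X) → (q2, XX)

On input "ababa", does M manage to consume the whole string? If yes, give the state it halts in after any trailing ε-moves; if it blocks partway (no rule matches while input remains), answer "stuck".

q3

(q0, ababa, #) ⊢ (q1, ababa, XX#) ⊢ (q3, baba, X#) ⊢ (q2, aba, XX#) ⊢ (q1, ba, XX#) ⊢ (q1, a, XX#) ⊢ (q3, ε, X#)
All input consumed; M is in state q3.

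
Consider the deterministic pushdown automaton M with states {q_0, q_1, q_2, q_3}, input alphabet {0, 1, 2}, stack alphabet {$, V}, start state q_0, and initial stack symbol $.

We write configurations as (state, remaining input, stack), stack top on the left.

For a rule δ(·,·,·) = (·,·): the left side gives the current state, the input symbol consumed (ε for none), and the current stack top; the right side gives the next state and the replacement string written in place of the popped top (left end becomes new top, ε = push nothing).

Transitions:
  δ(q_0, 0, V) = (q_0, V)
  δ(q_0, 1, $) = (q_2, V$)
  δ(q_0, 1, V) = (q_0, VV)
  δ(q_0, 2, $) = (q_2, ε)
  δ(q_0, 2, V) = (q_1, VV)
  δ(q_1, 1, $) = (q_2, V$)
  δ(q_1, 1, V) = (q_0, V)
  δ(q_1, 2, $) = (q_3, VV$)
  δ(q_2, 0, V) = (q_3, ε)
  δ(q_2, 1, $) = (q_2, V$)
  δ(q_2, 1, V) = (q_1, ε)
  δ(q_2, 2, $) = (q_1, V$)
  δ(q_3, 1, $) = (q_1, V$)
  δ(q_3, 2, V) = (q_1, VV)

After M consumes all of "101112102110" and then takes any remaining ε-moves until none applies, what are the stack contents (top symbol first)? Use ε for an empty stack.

(q_0, 101112102110, $) ⊢ (q_2, 01112102110, V$) ⊢ (q_3, 1112102110, $) ⊢ (q_1, 112102110, V$) ⊢ (q_0, 12102110, V$) ⊢ (q_0, 2102110, VV$) ⊢ (q_1, 102110, VVV$) ⊢ (q_0, 02110, VVV$) ⊢ (q_0, 2110, VVV$) ⊢ (q_1, 110, VVVV$) ⊢ (q_0, 10, VVVV$) ⊢ (q_0, 0, VVVVV$) ⊢ (q_0, ε, VVVVV$)
All input consumed in state q_0 with stack VVVVV$.

VVVVV$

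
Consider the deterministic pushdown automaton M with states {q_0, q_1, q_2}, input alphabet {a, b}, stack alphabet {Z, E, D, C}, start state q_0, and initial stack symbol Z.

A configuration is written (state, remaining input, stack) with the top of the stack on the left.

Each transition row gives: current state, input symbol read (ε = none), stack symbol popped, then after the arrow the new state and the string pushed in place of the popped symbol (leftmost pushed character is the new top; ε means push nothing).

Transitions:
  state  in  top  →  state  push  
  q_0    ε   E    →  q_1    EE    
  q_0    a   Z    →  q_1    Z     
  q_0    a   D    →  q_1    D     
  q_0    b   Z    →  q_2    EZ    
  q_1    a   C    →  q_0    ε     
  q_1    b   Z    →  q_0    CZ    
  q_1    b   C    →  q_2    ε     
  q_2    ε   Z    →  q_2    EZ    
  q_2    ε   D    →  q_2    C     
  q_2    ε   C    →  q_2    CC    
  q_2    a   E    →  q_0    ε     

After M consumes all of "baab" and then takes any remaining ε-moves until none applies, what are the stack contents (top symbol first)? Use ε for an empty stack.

CZ

(q_0, baab, Z)
  read b, top Z: go to q_2, push EZ → (q_2, aab, EZ)
  read a, top E: go to q_0, push ε → (q_0, ab, Z)
  read a, top Z: go to q_1, push Z → (q_1, b, Z)
  read b, top Z: go to q_0, push CZ → (q_0, ε, CZ)
All input consumed in state q_0 with stack CZ.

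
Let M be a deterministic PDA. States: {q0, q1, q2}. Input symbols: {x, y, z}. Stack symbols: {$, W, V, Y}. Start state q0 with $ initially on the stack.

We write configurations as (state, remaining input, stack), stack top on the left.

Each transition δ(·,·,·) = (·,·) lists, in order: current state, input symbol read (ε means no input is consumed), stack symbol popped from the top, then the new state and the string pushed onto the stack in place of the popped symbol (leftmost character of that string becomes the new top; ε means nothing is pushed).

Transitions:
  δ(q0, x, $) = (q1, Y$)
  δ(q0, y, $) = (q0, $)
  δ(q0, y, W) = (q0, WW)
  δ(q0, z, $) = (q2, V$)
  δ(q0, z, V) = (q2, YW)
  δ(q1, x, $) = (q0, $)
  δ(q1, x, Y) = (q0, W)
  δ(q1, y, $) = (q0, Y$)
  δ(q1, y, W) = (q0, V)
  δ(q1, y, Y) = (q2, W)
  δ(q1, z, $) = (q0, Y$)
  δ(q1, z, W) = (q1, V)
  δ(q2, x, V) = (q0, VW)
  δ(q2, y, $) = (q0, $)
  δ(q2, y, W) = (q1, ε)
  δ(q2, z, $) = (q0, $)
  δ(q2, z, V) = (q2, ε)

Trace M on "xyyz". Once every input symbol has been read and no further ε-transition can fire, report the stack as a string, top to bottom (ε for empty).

Y$

(q0, xyyz, $)
  read x, top $: go to q1, push Y$ → (q1, yyz, Y$)
  read y, top Y: go to q2, push W → (q2, yz, W$)
  read y, top W: go to q1, push ε → (q1, z, $)
  read z, top $: go to q0, push Y$ → (q0, ε, Y$)
All input consumed in state q0 with stack Y$.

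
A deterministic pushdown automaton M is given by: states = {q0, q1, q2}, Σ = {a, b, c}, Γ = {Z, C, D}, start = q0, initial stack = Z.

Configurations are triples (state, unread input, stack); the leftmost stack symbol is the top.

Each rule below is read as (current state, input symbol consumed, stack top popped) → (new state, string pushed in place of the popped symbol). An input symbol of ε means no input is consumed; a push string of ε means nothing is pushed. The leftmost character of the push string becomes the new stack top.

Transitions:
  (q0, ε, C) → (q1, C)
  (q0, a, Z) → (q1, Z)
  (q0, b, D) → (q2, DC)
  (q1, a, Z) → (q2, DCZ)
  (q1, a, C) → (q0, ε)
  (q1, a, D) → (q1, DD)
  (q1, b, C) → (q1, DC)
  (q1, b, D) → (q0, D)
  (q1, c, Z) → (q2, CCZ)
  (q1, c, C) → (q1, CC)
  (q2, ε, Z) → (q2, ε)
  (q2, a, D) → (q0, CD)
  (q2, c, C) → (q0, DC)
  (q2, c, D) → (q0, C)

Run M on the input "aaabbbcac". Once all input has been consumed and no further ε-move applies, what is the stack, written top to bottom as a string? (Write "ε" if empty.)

(q0, aaabbbcac, Z)
  read a, top Z: go to q1, push Z → (q1, aabbbcac, Z)
  read a, top Z: go to q2, push DCZ → (q2, abbbcac, DCZ)
  read a, top D: go to q0, push CD → (q0, bbbcac, CDCZ)
  ε-move, top C: go to q1, push C → (q1, bbbcac, CDCZ)
  read b, top C: go to q1, push DC → (q1, bbcac, DCDCZ)
  read b, top D: go to q0, push D → (q0, bcac, DCDCZ)
  read b, top D: go to q2, push DC → (q2, cac, DCCDCZ)
  read c, top D: go to q0, push C → (q0, ac, CCCDCZ)
  ε-move, top C: go to q1, push C → (q1, ac, CCCDCZ)
  read a, top C: go to q0, push ε → (q0, c, CCDCZ)
  ε-move, top C: go to q1, push C → (q1, c, CCDCZ)
  read c, top C: go to q1, push CC → (q1, ε, CCCDCZ)
All input consumed in state q1 with stack CCCDCZ.

CCCDCZ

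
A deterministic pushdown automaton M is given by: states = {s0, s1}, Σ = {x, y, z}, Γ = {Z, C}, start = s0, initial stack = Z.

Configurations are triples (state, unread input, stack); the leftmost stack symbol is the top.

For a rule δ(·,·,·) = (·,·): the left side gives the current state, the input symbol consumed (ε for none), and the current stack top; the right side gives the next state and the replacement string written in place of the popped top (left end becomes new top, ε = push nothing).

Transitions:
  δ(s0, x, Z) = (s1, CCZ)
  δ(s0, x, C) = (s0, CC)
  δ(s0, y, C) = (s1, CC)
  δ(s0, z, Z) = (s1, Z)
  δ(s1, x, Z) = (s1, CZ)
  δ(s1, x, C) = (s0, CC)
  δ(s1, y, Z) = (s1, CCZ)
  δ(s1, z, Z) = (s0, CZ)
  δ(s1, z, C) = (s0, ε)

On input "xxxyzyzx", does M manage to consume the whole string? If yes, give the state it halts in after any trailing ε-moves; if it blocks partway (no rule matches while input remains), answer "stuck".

s0

(s0, xxxyzyzx, Z) ⊢ (s1, xxyzyzx, CCZ) ⊢ (s0, xyzyzx, CCCZ) ⊢ (s0, yzyzx, CCCCZ) ⊢ (s1, zyzx, CCCCCZ) ⊢ (s0, yzx, CCCCZ) ⊢ (s1, zx, CCCCCZ) ⊢ (s0, x, CCCCZ) ⊢ (s0, ε, CCCCCZ)
All input consumed; M is in state s0.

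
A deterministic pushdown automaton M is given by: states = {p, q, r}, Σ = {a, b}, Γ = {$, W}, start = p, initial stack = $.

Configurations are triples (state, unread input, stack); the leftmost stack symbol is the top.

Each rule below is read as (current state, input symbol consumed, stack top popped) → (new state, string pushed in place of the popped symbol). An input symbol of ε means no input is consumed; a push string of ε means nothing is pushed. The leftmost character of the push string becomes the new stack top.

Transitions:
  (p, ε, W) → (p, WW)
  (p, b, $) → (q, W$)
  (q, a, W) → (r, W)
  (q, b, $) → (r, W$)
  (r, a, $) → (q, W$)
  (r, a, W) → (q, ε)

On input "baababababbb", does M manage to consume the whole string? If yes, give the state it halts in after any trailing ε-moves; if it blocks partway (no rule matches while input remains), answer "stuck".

(p, baababababbb, $)
  read b, top $: go to q, push W$ → (q, aababababbb, W$)
  read a, top W: go to r, push W → (r, ababababbb, W$)
  read a, top W: go to q, push ε → (q, babababbb, $)
  read b, top $: go to r, push W$ → (r, abababbb, W$)
  read a, top W: go to q, push ε → (q, bababbb, $)
  read b, top $: go to r, push W$ → (r, ababbb, W$)
  read a, top W: go to q, push ε → (q, babbb, $)
  read b, top $: go to r, push W$ → (r, abbb, W$)
  read a, top W: go to q, push ε → (q, bbb, $)
  read b, top $: go to r, push W$ → (r, bb, W$)
No transition for (r, b, top W); M blocks with input bb remaining.

stuck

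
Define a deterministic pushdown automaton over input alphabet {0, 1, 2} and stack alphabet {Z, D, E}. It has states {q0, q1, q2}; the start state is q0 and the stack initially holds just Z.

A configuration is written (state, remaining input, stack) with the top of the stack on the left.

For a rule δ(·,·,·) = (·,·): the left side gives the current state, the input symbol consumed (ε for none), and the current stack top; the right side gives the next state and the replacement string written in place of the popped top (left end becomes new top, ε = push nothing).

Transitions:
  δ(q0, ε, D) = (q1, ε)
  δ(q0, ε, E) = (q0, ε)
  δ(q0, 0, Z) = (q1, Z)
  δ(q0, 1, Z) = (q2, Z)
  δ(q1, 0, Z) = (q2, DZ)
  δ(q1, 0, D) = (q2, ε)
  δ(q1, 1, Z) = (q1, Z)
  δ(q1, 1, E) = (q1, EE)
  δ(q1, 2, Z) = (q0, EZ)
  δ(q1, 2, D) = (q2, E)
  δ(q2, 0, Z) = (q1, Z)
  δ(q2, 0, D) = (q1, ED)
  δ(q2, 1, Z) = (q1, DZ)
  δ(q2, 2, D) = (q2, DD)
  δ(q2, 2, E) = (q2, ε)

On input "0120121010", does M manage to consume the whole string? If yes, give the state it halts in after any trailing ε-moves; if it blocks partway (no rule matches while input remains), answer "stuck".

q2

(q0, 0120121010, Z) ⊢ (q1, 120121010, Z) ⊢ (q1, 20121010, Z) ⊢ (q0, 0121010, EZ) ⊢ (q0, 0121010, Z) ⊢ (q1, 121010, Z) ⊢ (q1, 21010, Z) ⊢ (q0, 1010, EZ) ⊢ (q0, 1010, Z) ⊢ (q2, 010, Z) ⊢ (q1, 10, Z) ⊢ (q1, 0, Z) ⊢ (q2, ε, DZ)
All input consumed; M is in state q2.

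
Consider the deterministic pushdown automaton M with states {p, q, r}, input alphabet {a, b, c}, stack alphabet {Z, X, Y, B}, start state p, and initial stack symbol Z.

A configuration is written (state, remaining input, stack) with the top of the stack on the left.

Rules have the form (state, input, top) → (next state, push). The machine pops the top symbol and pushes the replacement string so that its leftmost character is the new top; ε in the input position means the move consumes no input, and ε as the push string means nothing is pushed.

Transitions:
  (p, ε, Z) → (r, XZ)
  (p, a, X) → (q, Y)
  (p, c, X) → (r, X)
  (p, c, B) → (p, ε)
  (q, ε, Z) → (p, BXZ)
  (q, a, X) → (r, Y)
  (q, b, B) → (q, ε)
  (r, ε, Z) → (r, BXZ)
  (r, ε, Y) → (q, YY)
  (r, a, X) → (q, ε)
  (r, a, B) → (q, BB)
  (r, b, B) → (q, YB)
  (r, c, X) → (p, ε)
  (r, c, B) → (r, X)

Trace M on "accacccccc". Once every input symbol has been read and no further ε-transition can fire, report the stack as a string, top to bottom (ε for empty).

XZ

(p, accacccccc, Z) ⊢ (r, accacccccc, XZ) ⊢ (q, ccacccccc, Z) ⊢ (p, ccacccccc, BXZ) ⊢ (p, cacccccc, XZ) ⊢ (r, acccccc, XZ) ⊢ (q, cccccc, Z) ⊢ (p, cccccc, BXZ) ⊢ (p, ccccc, XZ) ⊢ (r, cccc, XZ) ⊢ (p, ccc, Z) ⊢ (r, ccc, XZ) ⊢ (p, cc, Z) ⊢ (r, cc, XZ) ⊢ (p, c, Z) ⊢ (r, c, XZ) ⊢ (p, ε, Z) ⊢ (r, ε, XZ)
All input consumed in state r with stack XZ.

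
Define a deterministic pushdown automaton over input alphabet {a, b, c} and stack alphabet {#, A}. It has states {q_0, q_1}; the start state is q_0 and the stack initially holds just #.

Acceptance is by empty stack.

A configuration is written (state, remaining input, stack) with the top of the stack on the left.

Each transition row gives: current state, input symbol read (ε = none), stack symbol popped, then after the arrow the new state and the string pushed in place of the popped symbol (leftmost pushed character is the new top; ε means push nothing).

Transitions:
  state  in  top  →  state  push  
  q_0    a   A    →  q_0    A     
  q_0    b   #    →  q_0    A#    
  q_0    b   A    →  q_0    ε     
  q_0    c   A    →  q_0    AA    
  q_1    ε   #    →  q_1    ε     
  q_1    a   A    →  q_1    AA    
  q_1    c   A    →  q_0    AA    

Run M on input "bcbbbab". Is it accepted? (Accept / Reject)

(q_0, bcbbbab, #)
  read b, top #: go to q_0, push A# → (q_0, cbbbab, A#)
  read c, top A: go to q_0, push AA → (q_0, bbbab, AA#)
  read b, top A: go to q_0, push ε → (q_0, bbab, A#)
  read b, top A: go to q_0, push ε → (q_0, bab, #)
  read b, top #: go to q_0, push A# → (q_0, ab, A#)
  read a, top A: go to q_0, push A → (q_0, b, A#)
  read b, top A: go to q_0, push ε → (q_0, ε, #)
All input consumed; stack is #, not empty, and no further ε-move applies.

Reject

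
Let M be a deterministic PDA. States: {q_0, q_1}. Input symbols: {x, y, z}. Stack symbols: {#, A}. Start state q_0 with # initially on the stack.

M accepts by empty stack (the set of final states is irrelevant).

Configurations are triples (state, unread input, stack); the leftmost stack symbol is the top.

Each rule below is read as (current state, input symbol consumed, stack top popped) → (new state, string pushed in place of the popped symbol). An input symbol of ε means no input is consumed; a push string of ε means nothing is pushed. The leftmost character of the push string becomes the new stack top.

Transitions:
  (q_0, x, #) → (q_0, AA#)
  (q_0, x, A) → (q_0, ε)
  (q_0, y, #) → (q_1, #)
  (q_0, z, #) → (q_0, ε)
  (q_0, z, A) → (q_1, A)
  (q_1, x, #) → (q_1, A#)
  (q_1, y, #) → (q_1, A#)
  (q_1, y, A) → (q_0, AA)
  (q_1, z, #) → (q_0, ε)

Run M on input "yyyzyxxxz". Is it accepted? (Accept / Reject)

Accept

(q_0, yyyzyxxxz, #) ⊢ (q_1, yyzyxxxz, #) ⊢ (q_1, yzyxxxz, A#) ⊢ (q_0, zyxxxz, AA#) ⊢ (q_1, yxxxz, AA#) ⊢ (q_0, xxxz, AAA#) ⊢ (q_0, xxz, AA#) ⊢ (q_0, xz, A#) ⊢ (q_0, z, #) ⊢ (q_0, ε, ε)
All input consumed and the stack is empty.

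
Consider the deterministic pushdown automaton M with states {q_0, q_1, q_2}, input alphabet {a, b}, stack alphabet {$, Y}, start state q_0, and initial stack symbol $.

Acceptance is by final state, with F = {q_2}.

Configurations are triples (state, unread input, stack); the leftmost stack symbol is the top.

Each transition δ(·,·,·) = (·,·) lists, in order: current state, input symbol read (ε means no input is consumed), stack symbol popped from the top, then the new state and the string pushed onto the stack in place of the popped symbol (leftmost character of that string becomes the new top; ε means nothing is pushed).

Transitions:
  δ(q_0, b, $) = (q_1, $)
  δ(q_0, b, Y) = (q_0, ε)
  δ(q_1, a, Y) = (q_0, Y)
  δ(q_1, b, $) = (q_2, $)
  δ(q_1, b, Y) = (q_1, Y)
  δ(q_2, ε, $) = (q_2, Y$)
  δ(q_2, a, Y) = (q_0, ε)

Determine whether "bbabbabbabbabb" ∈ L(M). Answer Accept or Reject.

(q_0, bbabbabbabbabb, $) ⊢ (q_1, babbabbabbabb, $) ⊢ (q_2, abbabbabbabb, $) ⊢ (q_2, abbabbabbabb, Y$) ⊢ (q_0, bbabbabbabb, $) ⊢ (q_1, babbabbabb, $) ⊢ (q_2, abbabbabb, $) ⊢ (q_2, abbabbabb, Y$) ⊢ (q_0, bbabbabb, $) ⊢ (q_1, babbabb, $) ⊢ (q_2, abbabb, $) ⊢ (q_2, abbabb, Y$) ⊢ (q_0, bbabb, $) ⊢ (q_1, babb, $) ⊢ (q_2, abb, $) ⊢ (q_2, abb, Y$) ⊢ (q_0, bb, $) ⊢ (q_1, b, $) ⊢ (q_2, ε, $)
All input consumed; state q_2 ∈ F.

Accept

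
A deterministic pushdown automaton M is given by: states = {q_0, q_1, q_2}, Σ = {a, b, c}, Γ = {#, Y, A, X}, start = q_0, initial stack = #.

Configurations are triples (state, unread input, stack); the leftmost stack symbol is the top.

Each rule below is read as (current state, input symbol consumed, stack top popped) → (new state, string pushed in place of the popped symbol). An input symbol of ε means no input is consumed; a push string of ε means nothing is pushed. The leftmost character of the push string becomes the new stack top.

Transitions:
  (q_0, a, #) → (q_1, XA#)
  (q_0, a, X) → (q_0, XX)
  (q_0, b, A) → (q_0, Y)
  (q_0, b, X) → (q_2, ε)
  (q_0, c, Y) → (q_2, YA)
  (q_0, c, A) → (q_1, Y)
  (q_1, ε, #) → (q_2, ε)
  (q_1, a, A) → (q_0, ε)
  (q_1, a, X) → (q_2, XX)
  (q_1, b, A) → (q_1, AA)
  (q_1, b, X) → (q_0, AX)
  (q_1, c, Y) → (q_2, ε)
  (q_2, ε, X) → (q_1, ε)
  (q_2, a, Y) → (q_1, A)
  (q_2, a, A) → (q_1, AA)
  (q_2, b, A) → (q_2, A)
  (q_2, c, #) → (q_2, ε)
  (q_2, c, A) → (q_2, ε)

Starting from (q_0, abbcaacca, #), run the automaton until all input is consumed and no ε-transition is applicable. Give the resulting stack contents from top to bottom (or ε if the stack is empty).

#

(q_0, abbcaacca, #) ⊢ (q_1, bbcaacca, XA#) ⊢ (q_0, bcaacca, AXA#) ⊢ (q_0, caacca, YXA#) ⊢ (q_2, aacca, YAXA#) ⊢ (q_1, acca, AAXA#) ⊢ (q_0, cca, AXA#) ⊢ (q_1, ca, YXA#) ⊢ (q_2, a, XA#) ⊢ (q_1, a, A#) ⊢ (q_0, ε, #)
All input consumed in state q_0 with stack #.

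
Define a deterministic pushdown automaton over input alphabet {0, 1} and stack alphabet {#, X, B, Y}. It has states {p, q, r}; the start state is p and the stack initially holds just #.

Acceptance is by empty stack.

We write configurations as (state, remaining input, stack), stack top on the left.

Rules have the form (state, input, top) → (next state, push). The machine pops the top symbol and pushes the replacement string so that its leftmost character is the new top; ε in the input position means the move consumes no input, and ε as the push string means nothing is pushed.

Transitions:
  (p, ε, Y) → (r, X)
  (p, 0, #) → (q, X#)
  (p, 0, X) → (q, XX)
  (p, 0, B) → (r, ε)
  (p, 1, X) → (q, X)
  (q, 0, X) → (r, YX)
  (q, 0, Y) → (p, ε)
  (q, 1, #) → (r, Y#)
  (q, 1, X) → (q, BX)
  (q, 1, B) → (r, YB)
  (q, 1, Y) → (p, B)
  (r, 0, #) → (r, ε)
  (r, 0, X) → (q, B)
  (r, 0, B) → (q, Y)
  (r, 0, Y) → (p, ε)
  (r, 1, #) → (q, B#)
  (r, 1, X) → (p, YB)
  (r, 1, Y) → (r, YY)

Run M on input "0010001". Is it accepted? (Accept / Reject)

Reject

(p, 0010001, #)
  read 0, top #: go to q, push X# → (q, 010001, X#)
  read 0, top X: go to r, push YX → (r, 10001, YX#)
  read 1, top Y: go to r, push YY → (r, 0001, YYX#)
  read 0, top Y: go to p, push ε → (p, 001, YX#)
  ε-move, top Y: go to r, push X → (r, 001, XX#)
  read 0, top X: go to q, push B → (q, 01, BX#)
No transition applies at (q, 01, BX#); input not fully consumed.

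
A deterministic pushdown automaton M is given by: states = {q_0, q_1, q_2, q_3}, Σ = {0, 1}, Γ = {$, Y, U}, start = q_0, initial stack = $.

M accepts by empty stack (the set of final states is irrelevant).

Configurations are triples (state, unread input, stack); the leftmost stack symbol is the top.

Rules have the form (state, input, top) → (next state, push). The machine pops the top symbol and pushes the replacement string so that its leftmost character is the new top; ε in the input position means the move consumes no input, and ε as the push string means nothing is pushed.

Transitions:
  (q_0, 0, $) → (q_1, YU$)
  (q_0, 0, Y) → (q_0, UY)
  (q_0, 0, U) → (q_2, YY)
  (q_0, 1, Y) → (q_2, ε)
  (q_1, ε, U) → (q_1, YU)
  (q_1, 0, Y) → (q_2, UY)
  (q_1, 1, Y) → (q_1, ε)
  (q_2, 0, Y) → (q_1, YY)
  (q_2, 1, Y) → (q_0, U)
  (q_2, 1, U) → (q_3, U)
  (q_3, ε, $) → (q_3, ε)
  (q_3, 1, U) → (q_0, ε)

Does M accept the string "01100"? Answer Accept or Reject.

(q_0, 01100, $)
  read 0, top $: go to q_1, push YU$ → (q_1, 1100, YU$)
  read 1, top Y: go to q_1, push ε → (q_1, 100, U$)
  ε-move, top U: go to q_1, push YU → (q_1, 100, YU$)
  read 1, top Y: go to q_1, push ε → (q_1, 00, U$)
  ε-move, top U: go to q_1, push YU → (q_1, 00, YU$)
  read 0, top Y: go to q_2, push UY → (q_2, 0, UYU$)
No transition applies at (q_2, 0, UYU$); input not fully consumed.

Reject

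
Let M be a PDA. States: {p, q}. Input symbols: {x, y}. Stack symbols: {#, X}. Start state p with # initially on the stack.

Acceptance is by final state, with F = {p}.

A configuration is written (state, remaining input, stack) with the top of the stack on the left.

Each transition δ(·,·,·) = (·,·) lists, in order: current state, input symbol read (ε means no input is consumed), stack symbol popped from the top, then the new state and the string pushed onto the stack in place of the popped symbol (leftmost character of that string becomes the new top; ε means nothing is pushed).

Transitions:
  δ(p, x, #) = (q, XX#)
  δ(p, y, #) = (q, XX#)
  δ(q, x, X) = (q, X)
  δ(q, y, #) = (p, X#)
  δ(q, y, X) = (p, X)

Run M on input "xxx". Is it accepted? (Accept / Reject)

No computation consumes all input and reaches a final state.

Reject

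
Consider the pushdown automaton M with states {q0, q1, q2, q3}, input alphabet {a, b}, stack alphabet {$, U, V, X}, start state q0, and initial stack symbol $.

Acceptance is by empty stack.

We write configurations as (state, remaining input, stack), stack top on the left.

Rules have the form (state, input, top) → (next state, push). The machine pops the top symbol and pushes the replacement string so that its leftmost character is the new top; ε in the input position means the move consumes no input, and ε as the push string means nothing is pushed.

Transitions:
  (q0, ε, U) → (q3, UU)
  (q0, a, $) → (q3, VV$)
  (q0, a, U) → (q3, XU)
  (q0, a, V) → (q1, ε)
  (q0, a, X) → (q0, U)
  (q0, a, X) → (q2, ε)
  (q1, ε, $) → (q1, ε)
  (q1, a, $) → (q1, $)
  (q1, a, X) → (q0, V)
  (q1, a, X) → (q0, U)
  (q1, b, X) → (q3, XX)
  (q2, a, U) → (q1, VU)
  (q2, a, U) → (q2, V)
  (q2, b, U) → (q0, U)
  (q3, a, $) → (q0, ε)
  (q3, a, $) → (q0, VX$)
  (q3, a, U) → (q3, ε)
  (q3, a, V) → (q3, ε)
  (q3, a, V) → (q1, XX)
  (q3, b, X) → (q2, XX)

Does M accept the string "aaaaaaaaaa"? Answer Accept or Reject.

Accept

One accepting computation: (q0, aaaaaaaaaa, $) ⊢ (q3, aaaaaaaaa, VV$) ⊢ (q3, aaaaaaaa, V$) ⊢ (q3, aaaaaaa, $) ⊢ (q0, aaaaaa, VX$) ⊢ (q1, aaaaa, X$) ⊢ (q0, aaaa, V$) ⊢ (q1, aaa, $) ⊢ (q1, aa, $) ⊢ (q1, a, $) ⊢ (q1, ε, $) ⊢ (q1, ε, ε)
All input consumed and the stack is empty.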